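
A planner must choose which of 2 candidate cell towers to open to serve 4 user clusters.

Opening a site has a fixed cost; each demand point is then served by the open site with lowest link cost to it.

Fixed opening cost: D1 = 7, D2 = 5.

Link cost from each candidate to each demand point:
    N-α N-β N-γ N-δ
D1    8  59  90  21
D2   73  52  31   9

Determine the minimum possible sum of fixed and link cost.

112

Open {D1, D2}: assign each demand point to its cheapest open site.
  N-α→D1 8, N-β→D2 52, N-γ→D2 31, N-δ→D2 9
  link cost 100, fixed 12 → total 112.
Compare {D2}: link cost 165 + fixed 5 = 170.
Compare {D1}: link cost 178 + fixed 7 = 185.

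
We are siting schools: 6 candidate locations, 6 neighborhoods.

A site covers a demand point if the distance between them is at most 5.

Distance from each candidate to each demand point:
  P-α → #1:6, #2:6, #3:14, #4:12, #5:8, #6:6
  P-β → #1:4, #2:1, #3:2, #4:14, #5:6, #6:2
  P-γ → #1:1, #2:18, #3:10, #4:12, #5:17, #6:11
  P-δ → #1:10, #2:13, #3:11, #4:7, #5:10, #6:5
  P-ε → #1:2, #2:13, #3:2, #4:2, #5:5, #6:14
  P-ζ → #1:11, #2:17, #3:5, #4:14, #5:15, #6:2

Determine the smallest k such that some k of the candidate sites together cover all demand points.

2

Coverage sets (demand points within 5 of each site):
  P-α: {}
  P-β: {#1, #2, #3, #6}
  P-γ: {#1}
  P-δ: {#6}
  P-ε: {#1, #3, #4, #5}
  P-ζ: {#3, #6}
No single site covers all 6 demand points.
But {P-β, P-ε} covers everything, so the minimum is 2.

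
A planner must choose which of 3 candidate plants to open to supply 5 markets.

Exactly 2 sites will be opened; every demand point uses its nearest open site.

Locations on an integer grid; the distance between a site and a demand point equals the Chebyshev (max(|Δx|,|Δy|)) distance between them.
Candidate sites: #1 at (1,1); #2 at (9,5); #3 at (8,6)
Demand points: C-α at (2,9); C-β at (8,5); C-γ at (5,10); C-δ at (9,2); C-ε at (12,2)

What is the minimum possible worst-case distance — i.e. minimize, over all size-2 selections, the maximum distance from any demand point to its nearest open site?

6

Open {#1, #3}.
  Farthest demand point is C-α at distance 6 (to #3); all others are ≤ 6.
With {#2, #3} the worst case is 6.
With {#1, #2} the worst case is 7.
No size-2 selection achieves below 6.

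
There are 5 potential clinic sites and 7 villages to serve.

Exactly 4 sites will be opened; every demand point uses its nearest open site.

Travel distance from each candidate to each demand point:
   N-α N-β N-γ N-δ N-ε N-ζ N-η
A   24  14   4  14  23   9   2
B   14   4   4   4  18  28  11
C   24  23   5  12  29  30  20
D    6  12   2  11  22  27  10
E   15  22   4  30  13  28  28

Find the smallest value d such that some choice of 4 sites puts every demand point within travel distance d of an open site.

13

Open {A, B, D, E}.
  Farthest demand point is N-ε at travel distance 13 (to E); all others are ≤ 13.
With {A, C, D, E} the worst case is 13.
With {A, B, C, E} the worst case is 14.
No size-4 selection achieves below 13.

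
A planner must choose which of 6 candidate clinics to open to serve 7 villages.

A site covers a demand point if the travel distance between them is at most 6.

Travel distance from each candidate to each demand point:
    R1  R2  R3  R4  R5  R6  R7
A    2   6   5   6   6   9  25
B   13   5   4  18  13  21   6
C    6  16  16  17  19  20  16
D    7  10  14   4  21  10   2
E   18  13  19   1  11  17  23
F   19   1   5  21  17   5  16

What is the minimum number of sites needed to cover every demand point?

Coverage sets (demand points within 6 of each site):
  A: {R1, R2, R3, R4, R5}
  B: {R2, R3, R7}
  C: {R1}
  D: {R4, R7}
  E: {R4}
  F: {R2, R3, R6}
No 2 sites suffice: every size-2 union leaves at least one demand point uncovered.
But {A, B, F} covers everything, so the minimum is 3.

3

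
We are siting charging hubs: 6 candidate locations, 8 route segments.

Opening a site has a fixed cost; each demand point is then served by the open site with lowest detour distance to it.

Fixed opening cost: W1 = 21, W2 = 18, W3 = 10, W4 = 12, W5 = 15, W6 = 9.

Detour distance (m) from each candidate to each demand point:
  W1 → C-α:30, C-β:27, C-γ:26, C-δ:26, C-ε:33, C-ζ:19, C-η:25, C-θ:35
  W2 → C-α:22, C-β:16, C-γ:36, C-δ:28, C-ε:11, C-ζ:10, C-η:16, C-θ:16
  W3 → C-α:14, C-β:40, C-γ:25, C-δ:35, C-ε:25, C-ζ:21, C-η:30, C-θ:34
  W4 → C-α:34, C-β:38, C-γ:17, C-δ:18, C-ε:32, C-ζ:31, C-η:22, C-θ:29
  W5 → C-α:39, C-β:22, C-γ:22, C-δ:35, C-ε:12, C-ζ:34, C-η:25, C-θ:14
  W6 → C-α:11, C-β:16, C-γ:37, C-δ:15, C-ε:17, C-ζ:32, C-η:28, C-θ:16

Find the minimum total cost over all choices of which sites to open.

151

Open {W2, W4, W6}: assign each demand point to its cheapest open site.
  C-α→W6 11, C-β→W2 16, C-γ→W4 17, C-δ→W6 15, C-ε→W2 11, C-ζ→W2 10, C-η→W2 16, C-θ→W2 16
  detour distance 112, fixed 39 → total 151.
Compare {W2, W4}: detour distance 126 + fixed 30 = 156.
Compare {W2, W3, W6}: detour distance 120 + fixed 37 = 157.
Compare {W2, W5, W6}: detour distance 115 + fixed 42 = 157.
All other subsets cost ≥ 156. Minimum total cost: 151.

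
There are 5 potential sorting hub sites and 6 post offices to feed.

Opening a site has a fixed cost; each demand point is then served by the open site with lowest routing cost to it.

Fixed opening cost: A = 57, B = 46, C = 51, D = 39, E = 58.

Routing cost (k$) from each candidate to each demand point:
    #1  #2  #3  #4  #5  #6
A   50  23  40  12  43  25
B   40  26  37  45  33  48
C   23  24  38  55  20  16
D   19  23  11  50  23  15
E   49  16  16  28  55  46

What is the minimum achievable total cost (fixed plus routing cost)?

Open {D}: assign each demand point to its cheapest open site.
  #1→D 19, #2→D 23, #3→D 11, #4→D 50, #5→D 23, #6→D 15
  routing cost 141, fixed 39 → total 180.
Compare {A, D}: routing cost 103 + fixed 96 = 199.
Compare {D, E}: routing cost 112 + fixed 97 = 209.
Compare {B, D}: routing cost 136 + fixed 85 = 221.
All other subsets cost ≥ 199. Minimum total cost: 180.

180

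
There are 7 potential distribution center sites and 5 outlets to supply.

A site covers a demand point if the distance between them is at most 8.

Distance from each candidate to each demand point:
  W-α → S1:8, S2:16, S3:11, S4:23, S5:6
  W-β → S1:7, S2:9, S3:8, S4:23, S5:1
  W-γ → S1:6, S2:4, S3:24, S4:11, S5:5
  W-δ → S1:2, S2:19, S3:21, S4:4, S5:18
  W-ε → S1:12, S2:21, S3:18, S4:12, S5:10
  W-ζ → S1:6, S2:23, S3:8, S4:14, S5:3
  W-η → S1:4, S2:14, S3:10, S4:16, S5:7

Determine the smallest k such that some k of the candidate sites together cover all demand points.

Coverage sets (demand points within 8 of each site):
  W-α: {S1, S5}
  W-β: {S1, S3, S5}
  W-γ: {S1, S2, S5}
  W-δ: {S1, S4}
  W-ε: {}
  W-ζ: {S1, S3, S5}
  W-η: {S1, S5}
No 2 sites suffice: every size-2 union leaves at least one demand point uncovered.
But {W-β, W-γ, W-δ} covers everything, so the minimum is 3.

3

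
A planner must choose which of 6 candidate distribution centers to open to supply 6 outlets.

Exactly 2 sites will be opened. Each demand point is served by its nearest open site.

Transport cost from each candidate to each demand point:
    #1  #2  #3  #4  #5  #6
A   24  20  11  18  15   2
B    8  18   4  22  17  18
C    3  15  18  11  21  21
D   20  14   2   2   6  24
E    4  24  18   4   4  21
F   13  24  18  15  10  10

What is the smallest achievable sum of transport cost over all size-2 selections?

45

Open {A, E}.
  #1→E 4, #2→A 20, #3→A 11, #4→E 4, #5→E 4, #6→A 2  ⇒ total 45.
Compare {A, D}: total 46.
Compare {D, E}: total 47.
No size-2 selection does better; minimum is 45.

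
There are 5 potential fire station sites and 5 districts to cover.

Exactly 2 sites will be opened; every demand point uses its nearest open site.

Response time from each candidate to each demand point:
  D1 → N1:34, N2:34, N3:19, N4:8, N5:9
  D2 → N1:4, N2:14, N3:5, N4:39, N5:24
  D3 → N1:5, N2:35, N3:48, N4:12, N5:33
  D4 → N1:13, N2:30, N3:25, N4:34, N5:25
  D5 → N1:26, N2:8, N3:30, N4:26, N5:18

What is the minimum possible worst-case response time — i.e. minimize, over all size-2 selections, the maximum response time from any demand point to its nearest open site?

Open {D1, D2}.
  Farthest demand point is N2 at response time 14 (to D2); all others are ≤ 14.
With {D2, D3} the worst case is 24.
With {D1, D5} the worst case is 26.
No size-2 selection achieves below 14.

14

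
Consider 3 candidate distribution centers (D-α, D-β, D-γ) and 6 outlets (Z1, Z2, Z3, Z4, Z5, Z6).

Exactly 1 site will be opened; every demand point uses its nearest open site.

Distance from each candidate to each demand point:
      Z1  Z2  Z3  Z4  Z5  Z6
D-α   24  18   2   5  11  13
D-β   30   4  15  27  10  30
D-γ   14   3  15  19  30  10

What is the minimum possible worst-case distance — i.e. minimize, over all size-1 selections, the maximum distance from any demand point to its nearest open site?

Open {D-α}.
  Farthest demand point is Z1 at distance 24 (to D-α); all others are ≤ 24.
With {D-β} the worst case is 30.
With {D-γ} the worst case is 30.
No size-1 selection achieves below 24.

24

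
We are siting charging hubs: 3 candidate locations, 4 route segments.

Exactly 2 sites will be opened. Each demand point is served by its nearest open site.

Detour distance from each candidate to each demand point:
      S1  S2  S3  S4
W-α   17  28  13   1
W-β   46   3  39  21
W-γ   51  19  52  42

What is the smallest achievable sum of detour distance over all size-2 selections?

34

Open {W-α, W-β}.
  S1→W-α 17, S2→W-β 3, S3→W-α 13, S4→W-α 1  ⇒ total 34.
Compare {W-α, W-γ}: total 50.
Compare {W-β, W-γ}: total 109.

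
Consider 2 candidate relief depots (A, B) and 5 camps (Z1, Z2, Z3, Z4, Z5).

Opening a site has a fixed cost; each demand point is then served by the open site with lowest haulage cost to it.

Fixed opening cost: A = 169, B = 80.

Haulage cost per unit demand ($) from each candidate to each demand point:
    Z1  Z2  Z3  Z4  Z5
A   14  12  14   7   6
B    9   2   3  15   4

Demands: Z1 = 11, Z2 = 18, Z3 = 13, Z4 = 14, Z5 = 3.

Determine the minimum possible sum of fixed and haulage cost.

Open {B}: assign each demand point to its cheapest open site.
  Z1→B 11×9=99, Z2→B 18×2=36, Z3→B 13×3=39, Z4→B 14×15=210, Z5→B 3×4=12
  haulage cost 396, fixed 80 → total 476.
Compare {A, B}: haulage cost 284 + fixed 249 = 533.
Compare {A}: haulage cost 668 + fixed 169 = 837.

476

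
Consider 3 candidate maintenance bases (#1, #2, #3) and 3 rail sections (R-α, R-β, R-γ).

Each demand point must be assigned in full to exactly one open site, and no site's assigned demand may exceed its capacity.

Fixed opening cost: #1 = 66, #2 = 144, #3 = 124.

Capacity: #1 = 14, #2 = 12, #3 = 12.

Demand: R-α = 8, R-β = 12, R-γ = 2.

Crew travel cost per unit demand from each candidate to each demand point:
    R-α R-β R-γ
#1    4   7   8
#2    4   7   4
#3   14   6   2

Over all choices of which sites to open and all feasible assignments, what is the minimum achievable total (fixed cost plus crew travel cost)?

Open {#1, #3}; cheapest assignment that respects the capacities:
  #1 (cap 14, load 10): R-α, R-γ — cost 8×4 + 2×8 = 48
  #3 (cap 12, load 12): R-β — cost 12×6 = 72
  Shipping 120, fixed 190 → total 310.
  Any other capacity-feasible assignment to {#1, #3} ships for at least 120.
Compare {#1, #2}: its best feasible assignment gives total 334.
Compare {#2, #3}: its best feasible assignment gives total 380.
Every other set of open sites that can feasibly serve all demand totals ≥ 334 even under its best assignment. Minimum: 310.

310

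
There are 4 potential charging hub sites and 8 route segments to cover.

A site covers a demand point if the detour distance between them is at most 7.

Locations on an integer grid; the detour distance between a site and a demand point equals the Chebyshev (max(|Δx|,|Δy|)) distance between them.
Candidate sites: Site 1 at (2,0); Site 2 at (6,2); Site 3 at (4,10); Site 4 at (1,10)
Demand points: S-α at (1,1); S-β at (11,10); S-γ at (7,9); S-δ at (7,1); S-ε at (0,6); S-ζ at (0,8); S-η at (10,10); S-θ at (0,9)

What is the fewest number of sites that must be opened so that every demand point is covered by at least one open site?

Coverage sets (demand points within 7 of each site):
  Site 1: {S-α, S-δ, S-ε}
  Site 2: {S-α, S-γ, S-δ, S-ε, S-ζ, S-θ}
  Site 3: {S-β, S-γ, S-ε, S-ζ, S-η, S-θ}
  Site 4: {S-γ, S-ε, S-ζ, S-θ}
No single site covers all 8 demand points.
But {Site 1, Site 3} covers everything, so the minimum is 2.

2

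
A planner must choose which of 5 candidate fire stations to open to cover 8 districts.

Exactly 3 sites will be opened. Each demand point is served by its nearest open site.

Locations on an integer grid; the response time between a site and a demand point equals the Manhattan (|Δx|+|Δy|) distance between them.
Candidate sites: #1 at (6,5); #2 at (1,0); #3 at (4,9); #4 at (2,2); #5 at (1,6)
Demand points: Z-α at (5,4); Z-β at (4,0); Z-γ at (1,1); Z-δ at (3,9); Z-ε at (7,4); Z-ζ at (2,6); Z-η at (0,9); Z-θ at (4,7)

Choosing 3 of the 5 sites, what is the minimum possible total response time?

20

Open {#1, #2, #3}.
  Z-α→#1 2, Z-β→#2 3, Z-γ→#2 1, Z-δ→#3 1, Z-ε→#1 2, Z-ζ→#1 5, Z-η→#3 4, Z-θ→#3 2  ⇒ total 20.
Compare {#1, #3, #4}: total 21.
Compare {#1, #2, #5}: total 22.
No size-3 selection does better; minimum is 20.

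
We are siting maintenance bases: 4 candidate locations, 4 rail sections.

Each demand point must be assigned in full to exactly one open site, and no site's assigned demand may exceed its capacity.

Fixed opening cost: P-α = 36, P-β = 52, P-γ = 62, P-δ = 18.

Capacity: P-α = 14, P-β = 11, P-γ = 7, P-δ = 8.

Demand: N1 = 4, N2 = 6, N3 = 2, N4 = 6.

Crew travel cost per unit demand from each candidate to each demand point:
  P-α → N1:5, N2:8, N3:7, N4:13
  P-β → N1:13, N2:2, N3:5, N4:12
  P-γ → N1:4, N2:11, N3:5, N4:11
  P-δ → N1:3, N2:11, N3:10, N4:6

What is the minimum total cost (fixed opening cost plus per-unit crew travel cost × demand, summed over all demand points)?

172

Open {P-α, P-δ}; cheapest assignment that respects the capacities:
  P-α (cap 14, load 12): N1, N2, N3 — cost 4×5 + 6×8 + 2×7 = 82
  P-δ (cap 8, load 6): N4 — cost 6×6 = 36
  Shipping 118, fixed 54 → total 172.
  Any other capacity-feasible assignment to {P-α, P-δ} ships for at least 118.
Compare {P-α, P-β, P-δ}: its best feasible assignment gives total 184.
Compare {P-β, P-δ}: its best feasible assignment gives total 190.
Every other set of open sites that can feasibly serve all demand totals ≥ 184 even under its best assignment. Minimum: 172.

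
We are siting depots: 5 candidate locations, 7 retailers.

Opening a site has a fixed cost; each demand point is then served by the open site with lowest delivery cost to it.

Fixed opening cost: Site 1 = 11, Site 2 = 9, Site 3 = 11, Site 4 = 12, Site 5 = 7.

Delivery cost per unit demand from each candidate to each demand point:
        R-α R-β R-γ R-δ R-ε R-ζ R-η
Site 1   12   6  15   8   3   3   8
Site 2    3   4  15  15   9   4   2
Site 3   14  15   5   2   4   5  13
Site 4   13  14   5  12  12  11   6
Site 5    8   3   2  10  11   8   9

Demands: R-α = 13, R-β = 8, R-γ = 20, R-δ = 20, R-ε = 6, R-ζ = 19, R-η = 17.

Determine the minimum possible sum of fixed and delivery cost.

Open {Site 1, Site 2, Site 3, Site 5}: assign each demand point to its cheapest open site.
  R-α→Site 2 13×3=39, R-β→Site 5 8×3=24, R-γ→Site 5 20×2=40, R-δ→Site 3 20×2=40, R-ε→Site 1 6×3=18, R-ζ→Site 1 19×3=57, R-η→Site 2 17×2=34
  delivery cost 252, fixed 38 → total 290.
Compare {Site 1, Site 2, Site 3, Site 4, Site 5}: delivery cost 252 + fixed 50 = 302.
Compare {Site 2, Site 3, Site 5}: delivery cost 277 + fixed 27 = 304.
Compare {Site 2, Site 3, Site 4, Site 5}: delivery cost 277 + fixed 39 = 316.
All other subsets cost ≥ 302. Minimum total cost: 290.

290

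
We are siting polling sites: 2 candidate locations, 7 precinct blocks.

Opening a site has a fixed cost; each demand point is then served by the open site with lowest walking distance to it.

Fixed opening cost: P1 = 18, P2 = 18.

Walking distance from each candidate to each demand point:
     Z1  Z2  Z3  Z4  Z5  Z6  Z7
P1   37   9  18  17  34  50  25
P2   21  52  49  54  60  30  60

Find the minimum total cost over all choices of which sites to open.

190

Open {P1, P2}: assign each demand point to its cheapest open site.
  Z1→P2 21, Z2→P1 9, Z3→P1 18, Z4→P1 17, Z5→P1 34, Z6→P2 30, Z7→P1 25
  walking distance 154, fixed 36 → total 190.
Compare {P1}: walking distance 190 + fixed 18 = 208.
Compare {P2}: walking distance 326 + fixed 18 = 344.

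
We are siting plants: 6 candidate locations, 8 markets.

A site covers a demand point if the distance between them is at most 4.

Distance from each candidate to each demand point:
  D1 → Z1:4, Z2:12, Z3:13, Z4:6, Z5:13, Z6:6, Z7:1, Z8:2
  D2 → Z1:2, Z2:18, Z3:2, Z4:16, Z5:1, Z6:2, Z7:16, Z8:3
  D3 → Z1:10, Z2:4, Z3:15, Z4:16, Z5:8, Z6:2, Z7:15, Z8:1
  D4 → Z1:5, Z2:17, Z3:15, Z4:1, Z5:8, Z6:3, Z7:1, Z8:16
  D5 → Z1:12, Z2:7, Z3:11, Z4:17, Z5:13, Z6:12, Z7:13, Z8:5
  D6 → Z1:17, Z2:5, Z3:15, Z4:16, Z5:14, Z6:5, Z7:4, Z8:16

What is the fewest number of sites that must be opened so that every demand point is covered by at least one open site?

Coverage sets (demand points within 4 of each site):
  D1: {Z1, Z7, Z8}
  D2: {Z1, Z3, Z5, Z6, Z8}
  D3: {Z2, Z6, Z8}
  D4: {Z4, Z6, Z7}
  D5: {}
  D6: {Z7}
No 2 sites suffice: every size-2 union leaves at least one demand point uncovered.
But {D2, D3, D4} covers everything, so the minimum is 3.

3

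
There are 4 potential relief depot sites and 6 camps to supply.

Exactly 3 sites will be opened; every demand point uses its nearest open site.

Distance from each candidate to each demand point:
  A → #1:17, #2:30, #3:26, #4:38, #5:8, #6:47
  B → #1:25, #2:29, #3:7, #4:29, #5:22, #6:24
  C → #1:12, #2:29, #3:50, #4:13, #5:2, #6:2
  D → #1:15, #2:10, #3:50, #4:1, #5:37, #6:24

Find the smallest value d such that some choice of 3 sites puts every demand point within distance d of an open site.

Open {B, C, D}.
  Farthest demand point is #1 at distance 12 (to C); all others are ≤ 12.
With {A, B, D} the worst case is 24.
With {A, C, D} the worst case is 26.
No size-3 selection achieves below 12.

12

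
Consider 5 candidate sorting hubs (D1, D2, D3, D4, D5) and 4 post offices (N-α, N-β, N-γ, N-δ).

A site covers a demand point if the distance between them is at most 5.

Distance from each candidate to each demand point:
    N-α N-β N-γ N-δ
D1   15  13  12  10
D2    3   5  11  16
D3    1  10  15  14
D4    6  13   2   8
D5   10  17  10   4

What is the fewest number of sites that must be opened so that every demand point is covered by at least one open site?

Coverage sets (demand points within 5 of each site):
  D1: {}
  D2: {N-α, N-β}
  D3: {N-α}
  D4: {N-γ}
  D5: {N-δ}
No 2 sites suffice: every size-2 union leaves at least one demand point uncovered.
But {D2, D4, D5} covers everything, so the minimum is 3.

3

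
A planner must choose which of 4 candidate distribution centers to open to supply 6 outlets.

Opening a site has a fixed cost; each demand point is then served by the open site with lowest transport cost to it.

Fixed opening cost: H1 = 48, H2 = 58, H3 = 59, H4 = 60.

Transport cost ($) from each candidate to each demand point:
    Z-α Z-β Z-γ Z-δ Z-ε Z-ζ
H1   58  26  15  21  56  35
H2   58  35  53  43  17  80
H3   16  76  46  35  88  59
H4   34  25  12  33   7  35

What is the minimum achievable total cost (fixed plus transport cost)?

206

Open {H4}: assign each demand point to its cheapest open site.
  Z-α→H4 34, Z-β→H4 25, Z-γ→H4 12, Z-δ→H4 33, Z-ε→H4 7, Z-ζ→H4 35
  transport cost 146, fixed 60 → total 206.
Compare {H1, H4}: transport cost 134 + fixed 108 = 242.
Compare {H3, H4}: transport cost 128 + fixed 119 = 247.
Compare {H1}: transport cost 211 + fixed 48 = 259.
All other subsets cost ≥ 242. Minimum total cost: 206.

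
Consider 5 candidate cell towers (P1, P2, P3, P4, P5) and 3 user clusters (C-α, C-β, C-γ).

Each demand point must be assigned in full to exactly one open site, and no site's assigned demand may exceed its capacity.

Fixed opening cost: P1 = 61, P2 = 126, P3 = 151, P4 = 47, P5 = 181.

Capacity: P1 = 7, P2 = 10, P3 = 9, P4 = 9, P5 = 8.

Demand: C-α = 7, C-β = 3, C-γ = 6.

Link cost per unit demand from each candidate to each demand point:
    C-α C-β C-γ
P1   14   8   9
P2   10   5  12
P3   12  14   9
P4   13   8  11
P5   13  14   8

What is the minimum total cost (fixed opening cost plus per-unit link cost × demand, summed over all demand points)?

296

Open {P1, P4}; cheapest assignment that respects the capacities:
  P1 (cap 7, load 7): C-α — cost 7×14 = 98
  P4 (cap 9, load 9): C-β, C-γ — cost 3×8 + 6×11 = 90
  Shipping 188, fixed 108 → total 296.
  Any other capacity-feasible assignment to {P1, P4} ships for at least 188.
Compare {P2, P4}: its best feasible assignment gives total 324.
Compare {P1, P2}: its best feasible assignment gives total 326.
Every other set of open sites that can feasibly serve all demand totals ≥ 324 even under its best assignment. Minimum: 296.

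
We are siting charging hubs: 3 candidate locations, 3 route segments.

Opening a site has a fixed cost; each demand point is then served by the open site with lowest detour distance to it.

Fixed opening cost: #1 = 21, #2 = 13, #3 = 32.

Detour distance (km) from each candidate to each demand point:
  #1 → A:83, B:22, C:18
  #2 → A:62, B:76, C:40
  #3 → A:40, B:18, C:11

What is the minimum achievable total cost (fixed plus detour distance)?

101

Open {#3}: assign each demand point to its cheapest open site.
  A→#3 40, B→#3 18, C→#3 11
  detour distance 69, fixed 32 → total 101.
Compare {#2, #3}: detour distance 69 + fixed 45 = 114.
Compare {#1, #3}: detour distance 69 + fixed 53 = 122.
Compare {#1, #2, #3}: detour distance 69 + fixed 66 = 135.
All other subsets cost ≥ 114. Minimum total cost: 101.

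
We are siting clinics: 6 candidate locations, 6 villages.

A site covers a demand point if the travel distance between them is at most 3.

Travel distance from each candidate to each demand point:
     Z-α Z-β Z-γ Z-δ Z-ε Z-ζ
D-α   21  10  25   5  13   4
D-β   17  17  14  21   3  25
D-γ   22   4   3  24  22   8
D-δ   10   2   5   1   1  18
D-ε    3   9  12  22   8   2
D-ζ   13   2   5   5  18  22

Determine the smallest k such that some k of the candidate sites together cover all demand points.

3

Coverage sets (demand points within 3 of each site):
  D-α: {}
  D-β: {Z-ε}
  D-γ: {Z-γ}
  D-δ: {Z-β, Z-δ, Z-ε}
  D-ε: {Z-α, Z-ζ}
  D-ζ: {Z-β}
No 2 sites suffice: every size-2 union leaves at least one demand point uncovered.
But {D-γ, D-δ, D-ε} covers everything, so the minimum is 3.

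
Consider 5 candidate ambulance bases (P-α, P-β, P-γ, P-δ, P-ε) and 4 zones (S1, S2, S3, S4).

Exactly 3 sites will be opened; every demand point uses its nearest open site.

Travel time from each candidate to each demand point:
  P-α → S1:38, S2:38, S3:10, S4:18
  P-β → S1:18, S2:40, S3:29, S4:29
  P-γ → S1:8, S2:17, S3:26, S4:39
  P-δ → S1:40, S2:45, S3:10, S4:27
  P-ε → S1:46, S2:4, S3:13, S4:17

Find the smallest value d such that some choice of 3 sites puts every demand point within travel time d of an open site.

17

Open {P-α, P-γ, P-ε}.
  Farthest demand point is S4 at travel time 17 (to P-ε); all others are ≤ 17.
With {P-β, P-γ, P-ε} the worst case is 17.
With {P-γ, P-δ, P-ε} the worst case is 17.
No size-3 selection achieves below 17.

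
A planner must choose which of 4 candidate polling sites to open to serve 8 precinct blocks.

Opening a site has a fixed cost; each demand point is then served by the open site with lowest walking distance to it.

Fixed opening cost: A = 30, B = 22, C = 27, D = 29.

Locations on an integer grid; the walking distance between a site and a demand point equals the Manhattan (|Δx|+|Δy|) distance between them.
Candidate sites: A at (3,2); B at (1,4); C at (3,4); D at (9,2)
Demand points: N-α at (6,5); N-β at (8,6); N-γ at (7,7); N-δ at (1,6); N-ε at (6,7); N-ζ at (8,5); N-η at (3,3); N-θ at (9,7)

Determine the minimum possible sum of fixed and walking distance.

Open {C}: assign each demand point to its cheapest open site.
  N-α→C 4, N-β→C 7, N-γ→C 7, N-δ→C 4, N-ε→C 6, N-ζ→C 6, N-η→C 1, N-θ→C 9
  walking distance 44, fixed 27 → total 71.
Compare {B}: walking distance 56 + fixed 22 = 78.
Compare {D}: walking distance 54 + fixed 29 = 83.
Compare {A}: walking distance 58 + fixed 30 = 88.
All other subsets cost ≥ 78. Minimum total cost: 71.

71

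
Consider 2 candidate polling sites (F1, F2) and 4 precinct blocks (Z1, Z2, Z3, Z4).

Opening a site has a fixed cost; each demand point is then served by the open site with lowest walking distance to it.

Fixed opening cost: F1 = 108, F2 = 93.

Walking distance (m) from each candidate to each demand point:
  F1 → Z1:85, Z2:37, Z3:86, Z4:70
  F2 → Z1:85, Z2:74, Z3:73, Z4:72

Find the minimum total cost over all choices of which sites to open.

Open {F1}: assign each demand point to its cheapest open site.
  Z1→F1 85, Z2→F1 37, Z3→F1 86, Z4→F1 70
  walking distance 278, fixed 108 → total 386.
Compare {F2}: walking distance 304 + fixed 93 = 397.
Compare {F1, F2}: walking distance 265 + fixed 201 = 466.

386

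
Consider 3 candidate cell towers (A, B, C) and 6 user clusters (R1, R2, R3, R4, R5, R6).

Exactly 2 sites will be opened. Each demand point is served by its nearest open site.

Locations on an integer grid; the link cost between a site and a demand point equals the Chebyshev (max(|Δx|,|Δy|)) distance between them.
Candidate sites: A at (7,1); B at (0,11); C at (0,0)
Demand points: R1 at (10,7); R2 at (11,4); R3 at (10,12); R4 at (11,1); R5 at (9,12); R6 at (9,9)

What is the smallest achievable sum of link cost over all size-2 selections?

41

Open {A, B}.
  R1→A 6, R2→A 4, R3→B 10, R4→A 4, R5→B 9, R6→A 8  ⇒ total 41.
Compare {A, C}: total 44.
Compare {B, C}: total 60.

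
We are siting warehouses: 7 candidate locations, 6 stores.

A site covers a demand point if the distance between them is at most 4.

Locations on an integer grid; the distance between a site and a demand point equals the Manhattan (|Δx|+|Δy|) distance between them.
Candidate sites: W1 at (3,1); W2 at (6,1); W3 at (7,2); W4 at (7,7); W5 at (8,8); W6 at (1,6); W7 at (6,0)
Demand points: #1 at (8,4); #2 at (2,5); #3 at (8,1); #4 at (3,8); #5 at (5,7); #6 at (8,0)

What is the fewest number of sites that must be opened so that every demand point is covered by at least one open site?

3

Coverage sets (demand points within 4 of each site):
  W1: {}
  W2: {#3, #6}
  W3: {#1, #3, #6}
  W4: {#1, #5}
  W5: {#1, #5}
  W6: {#2, #4}
  W7: {#3, #6}
No 2 sites suffice: every size-2 union leaves at least one demand point uncovered.
But {W2, W4, W6} covers everything, so the minimum is 3.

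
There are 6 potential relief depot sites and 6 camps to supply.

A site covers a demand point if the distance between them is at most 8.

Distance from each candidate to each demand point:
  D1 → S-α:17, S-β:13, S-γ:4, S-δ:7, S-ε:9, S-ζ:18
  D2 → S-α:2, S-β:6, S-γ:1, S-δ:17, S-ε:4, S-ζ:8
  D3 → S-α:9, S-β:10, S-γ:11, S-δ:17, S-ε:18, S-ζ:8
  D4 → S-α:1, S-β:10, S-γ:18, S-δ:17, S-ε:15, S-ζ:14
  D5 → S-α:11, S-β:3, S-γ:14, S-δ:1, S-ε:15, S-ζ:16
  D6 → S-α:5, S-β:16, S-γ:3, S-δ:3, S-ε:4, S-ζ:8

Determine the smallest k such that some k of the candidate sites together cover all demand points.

Coverage sets (demand points within 8 of each site):
  D1: {S-γ, S-δ}
  D2: {S-α, S-β, S-γ, S-ε, S-ζ}
  D3: {S-ζ}
  D4: {S-α}
  D5: {S-β, S-δ}
  D6: {S-α, S-γ, S-δ, S-ε, S-ζ}
No single site covers all 6 demand points.
But {D1, D2} covers everything, so the minimum is 2.

2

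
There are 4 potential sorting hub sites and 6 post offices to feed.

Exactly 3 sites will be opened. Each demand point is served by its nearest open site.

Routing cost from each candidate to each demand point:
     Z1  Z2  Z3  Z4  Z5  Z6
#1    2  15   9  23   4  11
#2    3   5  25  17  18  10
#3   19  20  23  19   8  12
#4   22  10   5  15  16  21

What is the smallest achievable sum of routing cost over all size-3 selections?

Open {#1, #2, #4}.
  Z1→#1 2, Z2→#2 5, Z3→#4 5, Z4→#4 15, Z5→#1 4, Z6→#2 10  ⇒ total 41.
Compare {#2, #3, #4}: total 46.
Compare {#1, #2, #3}: total 47.
No size-3 selection does better; minimum is 41.

41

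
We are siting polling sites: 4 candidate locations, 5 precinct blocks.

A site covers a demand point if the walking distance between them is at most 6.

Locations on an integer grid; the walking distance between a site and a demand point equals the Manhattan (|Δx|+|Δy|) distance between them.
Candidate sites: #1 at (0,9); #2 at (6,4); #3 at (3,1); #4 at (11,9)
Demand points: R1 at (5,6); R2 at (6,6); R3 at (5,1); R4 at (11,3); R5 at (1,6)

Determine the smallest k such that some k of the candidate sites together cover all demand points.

Coverage sets (demand points within 6 of each site):
  #1: {R5}
  #2: {R1, R2, R3, R4}
  #3: {R3}
  #4: {R4}
No single site covers all 5 demand points.
But {#1, #2} covers everything, so the minimum is 2.

2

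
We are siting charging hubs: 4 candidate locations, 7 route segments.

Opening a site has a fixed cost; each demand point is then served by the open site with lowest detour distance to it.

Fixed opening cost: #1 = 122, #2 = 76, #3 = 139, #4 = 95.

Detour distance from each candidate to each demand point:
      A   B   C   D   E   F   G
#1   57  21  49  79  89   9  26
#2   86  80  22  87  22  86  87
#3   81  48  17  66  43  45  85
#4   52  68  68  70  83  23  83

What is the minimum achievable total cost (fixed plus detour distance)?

434

Open {#1, #2}: assign each demand point to its cheapest open site.
  A→#1 57, B→#1 21, C→#2 22, D→#1 79, E→#2 22, F→#1 9, G→#1 26
  detour distance 236, fixed 198 → total 434.
Compare {#1}: detour distance 330 + fixed 122 = 452.
Compare {#1, #3}: detour distance 239 + fixed 261 = 500.
Compare {#2, #4}: detour distance 340 + fixed 171 = 511.
All other subsets cost ≥ 452. Minimum total cost: 434.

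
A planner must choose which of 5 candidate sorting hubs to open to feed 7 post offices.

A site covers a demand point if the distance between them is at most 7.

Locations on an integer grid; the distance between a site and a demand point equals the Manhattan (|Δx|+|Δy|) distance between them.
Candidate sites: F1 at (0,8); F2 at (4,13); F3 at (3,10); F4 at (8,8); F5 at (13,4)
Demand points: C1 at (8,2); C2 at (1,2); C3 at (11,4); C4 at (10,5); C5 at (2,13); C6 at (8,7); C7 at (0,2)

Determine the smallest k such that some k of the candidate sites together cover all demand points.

Coverage sets (demand points within 7 of each site):
  F1: {C2, C5, C7}
  F2: {C5}
  F3: {C5}
  F4: {C1, C3, C4, C6}
  F5: {C1, C3, C4}
No single site covers all 7 demand points.
But {F1, F4} covers everything, so the minimum is 2.

2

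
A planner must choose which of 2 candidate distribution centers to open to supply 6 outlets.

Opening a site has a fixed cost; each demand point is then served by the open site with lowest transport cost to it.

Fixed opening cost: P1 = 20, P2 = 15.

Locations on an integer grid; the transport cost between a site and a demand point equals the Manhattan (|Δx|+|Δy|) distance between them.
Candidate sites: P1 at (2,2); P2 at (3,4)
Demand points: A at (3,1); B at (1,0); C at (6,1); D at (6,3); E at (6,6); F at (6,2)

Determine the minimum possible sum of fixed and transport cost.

44

Open {P2}: assign each demand point to its cheapest open site.
  A→P2 3, B→P2 6, C→P2 6, D→P2 4, E→P2 5, F→P2 5
  transport cost 29, fixed 15 → total 44.
Compare {P1}: transport cost 27 + fixed 20 = 47.
Compare {P1, P2}: transport cost 23 + fixed 35 = 58.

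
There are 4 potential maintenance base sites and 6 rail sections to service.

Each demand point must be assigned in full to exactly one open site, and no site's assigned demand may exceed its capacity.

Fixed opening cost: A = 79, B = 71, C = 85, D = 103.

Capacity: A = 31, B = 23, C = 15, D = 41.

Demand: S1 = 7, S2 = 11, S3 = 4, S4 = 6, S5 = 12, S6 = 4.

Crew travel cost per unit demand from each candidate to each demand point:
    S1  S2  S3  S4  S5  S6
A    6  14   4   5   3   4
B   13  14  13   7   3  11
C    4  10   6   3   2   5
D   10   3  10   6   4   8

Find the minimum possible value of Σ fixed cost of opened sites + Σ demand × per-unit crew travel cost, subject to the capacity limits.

361

Open {A, D}; cheapest assignment that respects the capacities:
  A (cap 31, load 27): S1, S3, S5, S6 — cost 7×6 + 4×4 + 12×3 + 4×4 = 110
  D (cap 41, load 17): S2, S4 — cost 11×3 + 6×6 = 69
  Shipping 179, fixed 182 → total 361.
  Any other capacity-feasible assignment to {A, D} ships for at least 179.
Compare {C, D}: its best feasible assignment gives total 377.
Compare {A, C, D}: its best feasible assignment gives total 414.
Every other set of open sites that can feasibly serve all demand totals ≥ 377 even under its best assignment. Minimum: 361.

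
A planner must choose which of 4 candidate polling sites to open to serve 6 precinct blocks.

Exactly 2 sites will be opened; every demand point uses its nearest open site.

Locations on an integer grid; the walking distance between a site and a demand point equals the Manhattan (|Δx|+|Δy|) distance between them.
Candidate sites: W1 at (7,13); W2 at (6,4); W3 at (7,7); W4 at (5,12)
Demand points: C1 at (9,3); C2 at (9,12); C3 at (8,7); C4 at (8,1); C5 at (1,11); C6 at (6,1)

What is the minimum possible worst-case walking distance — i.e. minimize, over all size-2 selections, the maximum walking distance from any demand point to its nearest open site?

5

Open {W2, W4}.
  Farthest demand point is C3 at walking distance 5 (to W2); all others are ≤ 5.
With {W3, W4} the worst case is 7.
With {W1, W2} the worst case is 8.
No size-2 selection achieves below 5.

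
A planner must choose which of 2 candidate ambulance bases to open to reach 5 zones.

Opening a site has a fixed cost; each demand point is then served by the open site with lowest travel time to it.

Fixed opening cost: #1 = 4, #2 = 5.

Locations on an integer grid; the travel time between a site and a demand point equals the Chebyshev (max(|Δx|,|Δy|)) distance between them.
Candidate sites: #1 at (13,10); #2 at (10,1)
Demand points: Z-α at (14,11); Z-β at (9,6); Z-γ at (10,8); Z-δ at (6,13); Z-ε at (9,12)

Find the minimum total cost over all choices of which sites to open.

Open {#1}: assign each demand point to its cheapest open site.
  Z-α→#1 1, Z-β→#1 4, Z-γ→#1 3, Z-δ→#1 7, Z-ε→#1 4
  travel time 19, fixed 4 → total 23.
Compare {#1, #2}: travel time 19 + fixed 9 = 28.
Compare {#2}: travel time 45 + fixed 5 = 50.

23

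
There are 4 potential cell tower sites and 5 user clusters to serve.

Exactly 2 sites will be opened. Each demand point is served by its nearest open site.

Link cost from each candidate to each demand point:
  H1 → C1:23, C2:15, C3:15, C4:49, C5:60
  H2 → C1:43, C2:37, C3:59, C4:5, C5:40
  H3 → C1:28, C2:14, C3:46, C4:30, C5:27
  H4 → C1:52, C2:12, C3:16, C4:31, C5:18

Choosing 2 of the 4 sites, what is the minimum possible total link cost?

94

Open {H2, H4}.
  C1→H2 43, C2→H4 12, C3→H4 16, C4→H2 5, C5→H4 18  ⇒ total 94.
Compare {H1, H2}: total 98.
Compare {H1, H4}: total 99.
No size-2 selection does better; minimum is 94.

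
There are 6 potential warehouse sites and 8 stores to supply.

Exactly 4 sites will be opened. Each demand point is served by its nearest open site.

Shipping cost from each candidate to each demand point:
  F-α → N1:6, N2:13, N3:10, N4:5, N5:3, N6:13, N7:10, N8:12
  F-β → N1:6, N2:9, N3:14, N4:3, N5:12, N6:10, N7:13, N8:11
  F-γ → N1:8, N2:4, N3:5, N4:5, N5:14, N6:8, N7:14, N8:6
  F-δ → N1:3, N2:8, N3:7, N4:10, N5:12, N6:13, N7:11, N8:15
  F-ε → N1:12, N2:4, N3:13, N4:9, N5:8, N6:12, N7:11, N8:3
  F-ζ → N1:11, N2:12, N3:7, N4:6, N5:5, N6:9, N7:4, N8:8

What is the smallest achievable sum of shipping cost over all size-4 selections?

Open {F-γ, F-δ, F-ε, F-ζ}.
  N1→F-δ 3, N2→F-γ 4, N3→F-γ 5, N4→F-γ 5, N5→F-ζ 5, N6→F-γ 8, N7→F-ζ 4, N8→F-ε 3  ⇒ total 37.
Compare {F-α, F-γ, F-δ, F-ζ}: total 38.
Compare {F-α, F-γ, F-ε, F-ζ}: total 38.
No size-4 selection does better; minimum is 37.

37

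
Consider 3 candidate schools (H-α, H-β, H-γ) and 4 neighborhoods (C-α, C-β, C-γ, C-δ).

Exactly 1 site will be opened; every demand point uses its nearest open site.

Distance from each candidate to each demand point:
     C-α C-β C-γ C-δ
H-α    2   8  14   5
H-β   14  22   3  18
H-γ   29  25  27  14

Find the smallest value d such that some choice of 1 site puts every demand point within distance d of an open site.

Open {H-α}.
  Farthest demand point is C-γ at distance 14 (to H-α); all others are ≤ 14.
With {H-β} the worst case is 22.
With {H-γ} the worst case is 29.
No size-1 selection achieves below 14.

14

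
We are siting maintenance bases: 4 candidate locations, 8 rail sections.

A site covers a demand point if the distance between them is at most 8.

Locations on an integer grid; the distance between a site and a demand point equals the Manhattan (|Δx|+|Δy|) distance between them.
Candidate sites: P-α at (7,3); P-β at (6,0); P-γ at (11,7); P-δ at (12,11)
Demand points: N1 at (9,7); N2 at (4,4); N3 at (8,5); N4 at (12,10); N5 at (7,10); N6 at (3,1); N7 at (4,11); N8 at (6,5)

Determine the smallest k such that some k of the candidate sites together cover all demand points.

2

Coverage sets (demand points within 8 of each site):
  P-α: {N1, N2, N3, N5, N6, N8}
  P-β: {N2, N3, N6, N8}
  P-γ: {N1, N3, N4, N5, N8}
  P-δ: {N1, N4, N5, N7}
No single site covers all 8 demand points.
But {P-α, P-δ} covers everything, so the minimum is 2.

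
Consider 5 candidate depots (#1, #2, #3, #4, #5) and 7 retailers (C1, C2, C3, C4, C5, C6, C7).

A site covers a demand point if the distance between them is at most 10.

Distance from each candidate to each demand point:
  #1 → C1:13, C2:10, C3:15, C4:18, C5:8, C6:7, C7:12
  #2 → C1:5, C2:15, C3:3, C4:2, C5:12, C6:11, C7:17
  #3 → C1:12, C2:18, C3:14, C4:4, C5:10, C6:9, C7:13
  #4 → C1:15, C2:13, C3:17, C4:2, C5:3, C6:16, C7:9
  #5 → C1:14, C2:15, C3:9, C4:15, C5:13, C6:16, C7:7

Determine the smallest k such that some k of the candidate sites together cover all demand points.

Coverage sets (demand points within 10 of each site):
  #1: {C2, C5, C6}
  #2: {C1, C3, C4}
  #3: {C4, C5, C6}
  #4: {C4, C5, C7}
  #5: {C3, C7}
No 2 sites suffice: every size-2 union leaves at least one demand point uncovered.
But {#1, #2, #4} covers everything, so the minimum is 3.

3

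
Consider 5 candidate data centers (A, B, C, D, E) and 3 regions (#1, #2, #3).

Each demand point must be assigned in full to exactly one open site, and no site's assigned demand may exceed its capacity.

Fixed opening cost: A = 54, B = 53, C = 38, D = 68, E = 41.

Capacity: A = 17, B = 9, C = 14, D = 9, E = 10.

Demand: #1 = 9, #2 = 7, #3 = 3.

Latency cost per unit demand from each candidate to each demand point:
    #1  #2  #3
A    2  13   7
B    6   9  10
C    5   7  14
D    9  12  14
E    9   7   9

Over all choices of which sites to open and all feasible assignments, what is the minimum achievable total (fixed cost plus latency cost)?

180

Open {A, C}; cheapest assignment that respects the capacities:
  A (cap 17, load 12): #1, #3 — cost 9×2 + 3×7 = 39
  C (cap 14, load 7): #2 — cost 7×7 = 49
  Shipping 88, fixed 92 → total 180.
  Any other capacity-feasible assignment to {A, C} ships for at least 88.
Compare {A, E}: its best feasible assignment gives total 183.
Compare {C, E}: its best feasible assignment gives total 200.
Every other set of open sites that can feasibly serve all demand totals ≥ 183 even under its best assignment. Minimum: 180.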